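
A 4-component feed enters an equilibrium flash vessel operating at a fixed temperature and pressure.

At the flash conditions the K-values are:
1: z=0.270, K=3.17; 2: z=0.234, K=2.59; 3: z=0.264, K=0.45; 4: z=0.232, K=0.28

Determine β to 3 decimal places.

Newton–Raphson from β = 0.52:
  β = 0.520: g = 0.0086, g' = -0.922 → β = 0.529
Converged at β = 0.529.

β = 0.529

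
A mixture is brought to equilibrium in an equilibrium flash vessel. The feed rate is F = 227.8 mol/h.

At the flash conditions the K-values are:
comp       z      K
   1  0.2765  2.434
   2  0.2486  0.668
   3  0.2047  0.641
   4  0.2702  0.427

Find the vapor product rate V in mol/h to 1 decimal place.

V = 31.1 mol/h

Material balance + equilibrium reduce to Σ zᵢ(Kᵢ−1)/(1+V/F(Kᵢ−1)) = 0.
Feasibility: ΣzᵢKᵢ = 1.0857, Σzᵢ/Kᵢ = 1.4379 — both > 1, two phases present.
Iterate (Newton) starting at V/F = 0.68:
  V/F = 0.6800: g = -0.25674, g' = -0.4758 → V/F = 0.1404
  V/F = 0.1404: g = -0.00227, g' = -0.5583 → V/F = 0.1363
Converged at V/F = 0.1363.
Then V = V/F·F = 0.1363·227.8 = 31.1 mol/h and L = F − V = 196.7 mol/h.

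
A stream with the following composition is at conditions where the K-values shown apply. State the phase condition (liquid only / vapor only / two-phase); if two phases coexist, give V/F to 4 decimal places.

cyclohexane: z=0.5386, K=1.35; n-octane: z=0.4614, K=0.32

liquid only

ΣzᵢKᵢ = 0.8748; Σzᵢ/Kᵢ = 1.8408.
Since ΣzᵢKᵢ < 1 the mixture is below its bubble point — single liquid phase.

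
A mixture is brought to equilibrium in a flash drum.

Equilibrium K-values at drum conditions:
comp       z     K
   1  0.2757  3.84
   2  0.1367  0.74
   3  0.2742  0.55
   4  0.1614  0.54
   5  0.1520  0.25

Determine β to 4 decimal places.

Rachford–Rice: g(β) = Σ zᵢ(Kᵢ−1)/(1+β(Kᵢ−1)) = 0.
Check two-phase: ΣzᵢKᵢ = 1.4358 > 1 and Σzᵢ/Kᵢ = 1.6620 > 1, so g(0) = 0.4358 > 0 and g(1) = -0.6620 < 0.
Iterate (Newton) starting at β = 0.66:
  β = 0.6600: g = -0.27838, g' = -0.8006 → β = 0.3123
  β = 0.3123: g = -0.00287, g' = -0.9030 → β = 0.3091
Converged at β = 0.3091.

β = 0.3091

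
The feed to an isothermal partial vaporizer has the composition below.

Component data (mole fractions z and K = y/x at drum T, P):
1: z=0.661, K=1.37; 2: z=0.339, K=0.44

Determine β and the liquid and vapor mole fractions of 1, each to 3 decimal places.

Let β = V/F and solve Σ zᵢ(Kᵢ−1)/(1+β(Kᵢ−1)) = 0.
g(0) = ΣzᵢKᵢ − 1 = 0.055 and g(1) = 1 − Σzᵢ/Kᵢ = -0.253, so a root lies in (0, 1).
Binary case is linear: z₁(K₁−1)(1+β(K₂−1)) + z₂(K₂−1)(1+β(K₁−1)) = 0
⇒ β = [z₁(K₁−1)+z₂(K₂−1)] / [−(K₁−1)(K₂−1)] = 0.0547/0.2072 = 0.264
Compositions from xᵢ = zᵢ/(1+β(Kᵢ−1)), yᵢ = Kᵢxᵢ:
  1: x = 0.602, y = 0.825
  2: x = 0.398, y = 0.175

β = 0.264, x_1 = 0.602, y_1 = 0.825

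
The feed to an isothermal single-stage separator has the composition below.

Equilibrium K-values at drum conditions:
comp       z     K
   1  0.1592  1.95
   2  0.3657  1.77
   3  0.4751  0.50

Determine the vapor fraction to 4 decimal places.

ψ = 0.4720

Material balance + equilibrium reduce to Σ zᵢ(Kᵢ−1)/(1+ψ(Kᵢ−1)) = 0.
g(0) = ΣzᵢKᵢ − 1 = 0.1953 and g(1) = 1 − Σzᵢ/Kᵢ = -0.2385, so a root lies in (0, 1).
Iterate (Newton) starting at ψ = 0.5:
  ψ = 0.5000: g = -0.01088, g' = -0.3902 → ψ = 0.4721
  ψ = 0.4721: g = -0.00002, g' = -0.3886 → ψ = 0.4720
Converged at ψ = 0.4720.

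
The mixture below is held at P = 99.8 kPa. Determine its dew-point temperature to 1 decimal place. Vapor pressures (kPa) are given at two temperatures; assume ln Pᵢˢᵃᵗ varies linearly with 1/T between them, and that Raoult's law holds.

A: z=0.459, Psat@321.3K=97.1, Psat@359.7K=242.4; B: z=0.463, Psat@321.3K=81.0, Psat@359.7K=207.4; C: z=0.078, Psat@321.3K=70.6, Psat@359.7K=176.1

T = 326.6 K

Dew-point temperature: Σzᵢ·P/Pᵢˢᵃᵗ(T) = 1. Interpolate ln Pᵢˢᵃᵗ = aᵢ + bᵢ/T.
  T = 321.3 K: ΣzᵢP/Pᵢˢᵃᵗ = 1.1525
  T = 359.7 K: ΣzᵢP/Pᵢˢᵃᵗ = 0.4560
  T = 340.5 K: ΣzᵢP/Pᵢˢᵃᵗ = 0.7062
  T = 330.9 K: ΣzᵢP/Pᵢˢᵃᵗ = 0.8958
  T = 326.1 K: ΣzᵢP/Pᵢˢᵃᵗ = 1.0142
  T = 328.5 K: ΣzᵢP/Pᵢˢᵃᵗ = 0.9527
  T = 327.3 K: ΣzᵢP/Pᵢˢᵃᵗ = 0.9828
Interpolating between 326.1 K and 327.3 K gives T ≈ 326.6 K.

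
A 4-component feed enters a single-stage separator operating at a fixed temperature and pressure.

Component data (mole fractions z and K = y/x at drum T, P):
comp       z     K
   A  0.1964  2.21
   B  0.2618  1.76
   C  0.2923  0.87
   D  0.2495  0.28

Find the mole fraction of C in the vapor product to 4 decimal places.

Let ψ = V/F and solve Σ zᵢ(Kᵢ−1)/(1+ψ(Kᵢ−1)) = 0.
Check two-phase: ΣzᵢKᵢ = 1.2190 > 1 and Σzᵢ/Kᵢ = 1.4647 > 1, so g(0) = 0.2190 > 0 and g(1) = -0.4647 < 0.
Newton iteration, ψ⁰ = 0.5:
  ψ = 0.5000: g = -0.02908, g' = -0.5125 → ψ = 0.4432
  ψ = 0.4432: g = -0.00065, g' = -0.4910 → ψ = 0.4419
Converged at ψ = 0.4419.
Compositions from xᵢ = zᵢ/(1+ψ(Kᵢ−1)), yᵢ = Kᵢxᵢ:
  A: x = 0.1280, y = 0.2828
  B: x = 0.1960, y = 0.3449
  C: x = 0.3101, y = 0.2698
  D: x = 0.3659, y = 0.1025

y_C = 0.2698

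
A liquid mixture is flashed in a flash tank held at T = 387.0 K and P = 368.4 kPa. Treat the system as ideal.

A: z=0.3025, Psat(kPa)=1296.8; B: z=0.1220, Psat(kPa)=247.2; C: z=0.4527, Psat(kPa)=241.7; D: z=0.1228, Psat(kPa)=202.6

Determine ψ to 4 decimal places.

ψ = 0.5605

Raoult's law: Kᵢ = Pᵢˢᵃᵗ/P = Pᵢˢᵃᵗ/368.4.
  K_A = 1296.8/368.4 = 3.520087, K_B = 247.2/368.4 = 0.671010, K_C = 241.7/368.4 = 0.656080, K_D = 202.6/368.4 = 0.549946
Material balance + equilibrium reduce to Σ zᵢ(Kᵢ−1)/(1+ψ(Kᵢ−1)) = 0.
Check two-phase: ΣzᵢKᵢ = 1.5112 > 1 and Σzᵢ/Kᵢ = 1.1811 > 1, so g(0) = 0.5112 > 0 and g(1) = -0.1811 < 0.
Newton iteration, ψ⁰ = 0.5:
  ψ = 0.5000: g = 0.02993, g' = -0.5145 → ψ = 0.5582
  ψ = 0.5582: g = 0.00111, g' = -0.4779 → ψ = 0.5605
Converged at ψ = 0.5605.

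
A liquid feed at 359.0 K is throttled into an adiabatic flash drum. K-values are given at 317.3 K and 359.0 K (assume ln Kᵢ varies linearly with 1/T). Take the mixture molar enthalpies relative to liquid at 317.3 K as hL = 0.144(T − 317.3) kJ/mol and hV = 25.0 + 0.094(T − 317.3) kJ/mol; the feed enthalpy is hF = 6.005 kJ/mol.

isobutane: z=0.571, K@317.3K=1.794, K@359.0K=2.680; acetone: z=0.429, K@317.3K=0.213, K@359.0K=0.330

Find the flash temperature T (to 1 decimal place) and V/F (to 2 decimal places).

T = 320.0 K, V/F = 0.23

Adiabatic flash: solve Rachford–Rice at each trial T, then check hF = ψ·hV(T) + (1−ψ)·hL(T).
  T = 317.3 K: K = (1.794, 0.213), RR gives ψ = 0.185, H_out = 4.631 kJ/mol
  T = 359.0 K: K = (2.680, 0.330), RR gives ψ = 0.597, H_out = 19.682 kJ/mol
  T = 338.1 K: K = (2.219, 0.269), RR gives ψ = 0.429, H_out = 13.268 kJ/mol
  T = 327.7 K: K = (2.002, 0.240), RR gives ψ = 0.323, H_out = 9.410 kJ/mol
  T = 322.5 K: K = (1.897, 0.226), RR gives ψ = 0.260, H_out = 7.173 kJ/mol
  T = 319.9 K: K = (1.845, 0.220), RR gives ψ = 0.224, H_out = 5.947 kJ/mol
  T = 321.2 K: K = (1.871, 0.223), RR gives ψ = 0.242, H_out = 6.570 kJ/mol
Linear interpolation between T = 319.9 (H_out = 5.947) and T = 321.2 (H_out = 6.570) on hF = 6.005 gives T ≈ 320.0 K, at which ψ = 0.23.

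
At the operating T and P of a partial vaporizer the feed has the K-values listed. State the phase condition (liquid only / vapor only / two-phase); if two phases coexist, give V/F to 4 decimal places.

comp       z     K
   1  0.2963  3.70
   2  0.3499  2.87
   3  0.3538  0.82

vapor only

ΣzᵢKᵢ = 2.3906; Σzᵢ/Kᵢ = 0.6335.
Since Σzᵢ/Kᵢ < 1 the mixture is above its dew point — single vapor phase.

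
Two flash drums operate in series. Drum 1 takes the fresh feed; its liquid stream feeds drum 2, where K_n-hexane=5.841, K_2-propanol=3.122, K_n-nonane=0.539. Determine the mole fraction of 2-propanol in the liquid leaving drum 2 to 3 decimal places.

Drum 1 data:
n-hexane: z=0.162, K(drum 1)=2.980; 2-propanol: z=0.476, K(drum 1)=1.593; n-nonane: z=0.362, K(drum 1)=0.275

x_2-propanol (drum 2) = 0.142

Drum 1:
Let ψ₁ = V/F and solve Σ zᵢ(Kᵢ−1)/(1+ψ₁(Kᵢ−1)) = 0.
Check two-phase: ΣzᵢKᵢ = 1.341 > 1 and Σzᵢ/Kᵢ = 1.670 > 1, so g(0) = 0.341 > 0 and g(1) = -0.670 < 0.
Newton iteration, ψ₁⁰ = 0.63:
  ψ₁ = 0.630: g = -0.1349, g' = -0.859 → ψ₁ = 0.473
  ψ₁ = 0.473: g = -0.0134, g' = -0.712 → ψ₁ = 0.454
Converged at ψ₁ = 0.454.
Drum-1 compositions:
  n-hexane: x = 0.085, y = 0.254
  2-propanol: x = 0.375, y = 0.597
  n-nonane: x = 0.540, y = 0.148
Drum-2 feed = drum-1 liquid: z₂ = (0.0853, 0.3750, 0.5397).
Drum 2:
Rachford–Rice: g(ψ₂) = Σ zᵢ(Kᵢ−1)/(1+ψ₂(Kᵢ−1)) = 0.
g(0) = ΣzᵢKᵢ − 1 = 0.960 and g(1) = 1 − Σzᵢ/Kᵢ = -0.136, so a root lies in (0, 1).
Newton–Raphson from ψ₂ = 0.39:
  ψ₂ = 0.390: g = 0.2751, g' = -0.916 → ψ₂ = 0.690
  ψ₂ = 0.690: g = 0.0530, g' = -0.631 → ψ₂ = 0.774
  ψ₂ = 0.774: g = 0.0011, g' = -0.608 → ψ₂ = 0.776
Converged at ψ₂ = 0.776.
  n-hexane: x = 0.018, y = 0.105
  2-propanol: x = 0.142, y = 0.442
  n-nonane: x = 0.840, y = 0.453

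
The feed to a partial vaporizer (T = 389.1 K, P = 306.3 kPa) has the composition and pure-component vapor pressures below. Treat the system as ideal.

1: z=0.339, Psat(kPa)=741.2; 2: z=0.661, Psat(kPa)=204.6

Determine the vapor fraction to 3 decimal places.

ψ = 0.555

Raoult's law: Kᵢ = Pᵢˢᵃᵗ/P = Pᵢˢᵃᵗ/306.3.
  K_1 = 741.2/306.3 = 2.41985, K_2 = 204.6/306.3 = 0.66797
Rachford–Rice: g(ψ) = Σ zᵢ(Kᵢ−1)/(1+ψ(Kᵢ−1)) = 0.
g(0) = ΣzᵢKᵢ − 1 = 0.262 and g(1) = 1 − Σzᵢ/Kᵢ = -0.130, so a root lies in (0, 1).
Binary case is linear: z₁(K₁−1)(1+ψ(K₂−1)) + z₂(K₂−1)(1+ψ(K₁−1)) = 0
⇒ ψ = [z₁(K₁−1)+z₂(K₂−1)] / [−(K₁−1)(K₂−1)] = 0.2619/0.4714 = 0.555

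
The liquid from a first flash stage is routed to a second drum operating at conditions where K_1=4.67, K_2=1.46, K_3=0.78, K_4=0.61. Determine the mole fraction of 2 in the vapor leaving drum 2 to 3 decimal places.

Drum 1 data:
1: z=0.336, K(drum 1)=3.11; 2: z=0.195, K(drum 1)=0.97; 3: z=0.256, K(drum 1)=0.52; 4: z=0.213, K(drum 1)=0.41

Drum 1:
Iterate (Newton) starting at ψ₁ = 0.5:
  ψ₁ = 0.500: g = -0.0009, g' = -0.606 → ψ₁ = 0.499
Converged at ψ₁ = 0.499.
Drum-1 compositions:
  1: x = 0.164, y = 0.509
  2: x = 0.198, y = 0.192
  3: x = 0.337, y = 0.175
  4: x = 0.302, y = 0.124
Drum-2 feed = drum-1 liquid: z₂ = (0.1637, 0.1980, 0.3365, 0.3018).
Drum 2:
Let ψ₂ = V/F and solve Σ zᵢ(Kᵢ−1)/(1+ψ₂(Kᵢ−1)) = 0.
Feasibility: ΣzᵢKᵢ = 1.500, Σzᵢ/Kᵢ = 1.097 — both > 1, two phases present.
Newton–Raphson from ψ₂ = 0.5:
  ψ₂ = 0.500: g = 0.0566, g' = -0.393 → ψ₂ = 0.644
  ψ₂ = 0.644: g = 0.0055, g' = -0.324 → ψ₂ = 0.661
Converged at ψ₂ = 0.661.
  1: x = 0.048, y = 0.223
  2: x = 0.152, y = 0.222
  3: x = 0.394, y = 0.307
  4: x = 0.407, y = 0.248

y_2 (drum 2) = 0.222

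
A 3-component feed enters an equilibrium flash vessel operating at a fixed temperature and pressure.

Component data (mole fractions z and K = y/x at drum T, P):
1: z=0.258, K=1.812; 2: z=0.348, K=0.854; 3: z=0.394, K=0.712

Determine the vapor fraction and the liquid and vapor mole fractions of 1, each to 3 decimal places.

Newton iteration, ψ⁰ = 0.5:
  ψ = 0.500: g = -0.0384, g' = -0.139 → ψ = 0.225
  ψ = 0.225: g = 0.0033, g' = -0.167 → ψ = 0.245
Converged at ψ = 0.245.
Compositions from xᵢ = zᵢ/(1+ψ(Kᵢ−1)), yᵢ = Kᵢxᵢ:
  1: x = 0.215, y = 0.390
  2: x = 0.361, y = 0.308
  3: x = 0.424, y = 0.302

ψ = 0.245, x_1 = 0.215, y_1 = 0.390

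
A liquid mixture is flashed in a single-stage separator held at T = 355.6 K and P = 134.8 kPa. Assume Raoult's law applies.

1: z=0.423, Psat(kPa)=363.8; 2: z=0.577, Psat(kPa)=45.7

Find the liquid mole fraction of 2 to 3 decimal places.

x_2 = 0.720

Raoult's law: Kᵢ = Pᵢˢᵃᵗ/P = Pᵢˢᵃᵗ/134.8.
  K_1 = 363.8/134.8 = 2.69881, K_2 = 45.7/134.8 = 0.33902
Material balance + equilibrium reduce to Σ zᵢ(Kᵢ−1)/(1+β(Kᵢ−1)) = 0.
Feasibility: ΣzᵢKᵢ = 1.337, Σzᵢ/Kᵢ = 1.859 — both > 1, two phases present.
Binary case is linear: z₁(K₁−1)(1+β(K₂−1)) + z₂(K₂−1)(1+β(K₁−1)) = 0
⇒ β = [z₁(K₁−1)+z₂(K₂−1)] / [−(K₁−1)(K₂−1)] = 0.3372/1.1229 = 0.300
Compositions from xᵢ = zᵢ/(1+β(Kᵢ−1)), yᵢ = Kᵢxᵢ:
  1: x = 0.280, y = 0.756
  2: x = 0.720, y = 0.244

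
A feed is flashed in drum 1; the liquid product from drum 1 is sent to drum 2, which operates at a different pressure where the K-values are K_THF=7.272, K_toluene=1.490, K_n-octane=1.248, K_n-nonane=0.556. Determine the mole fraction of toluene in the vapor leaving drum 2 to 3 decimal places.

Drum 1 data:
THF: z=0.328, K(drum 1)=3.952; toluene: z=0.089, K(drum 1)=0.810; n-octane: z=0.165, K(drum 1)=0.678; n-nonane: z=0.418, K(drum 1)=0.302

Drum 1:
Material balance + equilibrium reduce to Σ zᵢ(Kᵢ−1)/(1+ψ₁(Kᵢ−1)) = 0.
Check two-phase: ΣzᵢKᵢ = 1.606 > 1 and Σzᵢ/Kᵢ = 1.820 > 1, so g(0) = 0.606 > 0 and g(1) = -0.820 < 0.
Newton–Raphson from ψ₁ = 0.5:
  ψ₁ = 0.500: g = -0.1391, g' = -0.975 → ψ₁ = 0.357
  ψ₁ = 0.357: g = 0.0043, g' = -1.064 → ψ₁ = 0.361
Converged at ψ₁ = 0.361.
Drum-1 compositions:
  THF: x = 0.159, y = 0.627
  toluene: x = 0.096, y = 0.077
  n-octane: x = 0.187, y = 0.127
  n-nonane: x = 0.559, y = 0.169
Drum-2 feed = drum-1 liquid: z₂ = (0.1587, 0.0956, 0.1867, 0.5590).
Drum 2:
Let ψ₂ = V/F and solve Σ zᵢ(Kᵢ−1)/(1+ψ₂(Kᵢ−1)) = 0.
Check two-phase: ΣzᵢKᵢ = 1.840 > 1 and Σzᵢ/Kᵢ = 1.241 > 1, so g(0) = 0.840 > 0 and g(1) = -0.241 < 0.
Iterate (Newton) starting at ψ₂ = 0.5:
  ψ₂ = 0.500: g = 0.0004, g' = -0.571 → ψ₂ = 0.501
Converged at ψ₂ = 0.501.
  THF: x = 0.038, y = 0.279
  toluene: x = 0.077, y = 0.114
  n-octane: x = 0.166, y = 0.207
  n-nonane: x = 0.719, y = 0.400

y_toluene (drum 2) = 0.114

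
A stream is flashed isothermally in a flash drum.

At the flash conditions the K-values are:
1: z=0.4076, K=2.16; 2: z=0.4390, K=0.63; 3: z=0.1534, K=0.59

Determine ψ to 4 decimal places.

Newton–Raphson from ψ = 0.59:
  ψ = 0.5900: g = -0.01005, g' = -0.3365 → ψ = 0.5601
  ψ = 0.5601: g = 0.00006, g' = -0.3406 → ψ = 0.5603
Converged at ψ = 0.5603.

ψ = 0.5603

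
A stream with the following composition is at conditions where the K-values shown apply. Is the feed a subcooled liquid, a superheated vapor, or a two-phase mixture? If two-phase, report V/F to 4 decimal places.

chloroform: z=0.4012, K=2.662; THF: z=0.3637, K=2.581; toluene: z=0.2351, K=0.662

ΣzᵢKᵢ = 2.1623; Σzᵢ/Kᵢ = 0.6468.
Since Σzᵢ/Kᵢ < 1 the mixture is above its dew point — single vapor phase.

superheated vapor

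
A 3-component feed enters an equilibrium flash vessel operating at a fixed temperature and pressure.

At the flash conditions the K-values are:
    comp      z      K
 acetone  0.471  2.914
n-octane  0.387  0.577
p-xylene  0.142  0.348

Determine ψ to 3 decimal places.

ψ = 0.673

Let ψ = V/F and solve Σ zᵢ(Kᵢ−1)/(1+ψ(Kᵢ−1)) = 0.
Feasibility: ΣzᵢKᵢ = 1.645, Σzᵢ/Kᵢ = 1.240 — both > 1, two phases present.
Newton iteration, ψ⁰ = 0.5:
  ψ = 0.500: g = 0.1157, g' = -0.695 → ψ = 0.666
  ψ = 0.666: g = 0.0044, g' = -0.656 → ψ = 0.673
Converged at ψ = 0.673.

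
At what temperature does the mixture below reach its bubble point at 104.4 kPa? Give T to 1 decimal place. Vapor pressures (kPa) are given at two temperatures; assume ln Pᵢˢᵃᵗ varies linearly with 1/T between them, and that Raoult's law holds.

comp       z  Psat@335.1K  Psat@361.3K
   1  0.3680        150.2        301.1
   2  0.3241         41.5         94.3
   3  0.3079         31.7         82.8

T = 344.6 K

Bubble-point temperature: ΣzᵢPᵢˢᵃᵗ(T) = P. Interpolate ln Pᵢˢᵃᵗ = aᵢ + bᵢ/T.
  T = 335.1 K: ΣzᵢPᵢˢᵃᵗ = 78.48 kPa
  T = 361.3 K: ΣzᵢPᵢˢᵃᵗ = 166.86 kPa
  T = 348.2 K: ΣzᵢPᵢˢᵃᵗ = 115.94 kPa
  T = 341.6 K: ΣzᵢPᵢˢᵃᵗ = 95.58 kPa
  T = 344.9 K: ΣzᵢPᵢˢᵃᵗ = 105.36 kPa
  T = 343.2 K: ΣzᵢPᵢˢᵃᵗ = 100.22 kPa
Interpolating between 343.2 K and 344.9 K gives T ≈ 344.6 K.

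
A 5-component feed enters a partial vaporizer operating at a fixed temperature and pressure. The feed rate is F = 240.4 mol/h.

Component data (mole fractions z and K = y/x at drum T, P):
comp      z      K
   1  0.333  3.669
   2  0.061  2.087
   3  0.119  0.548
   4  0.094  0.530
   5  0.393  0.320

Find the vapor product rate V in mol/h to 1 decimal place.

Rachford–Rice: g(ψ) = Σ zᵢ(Kᵢ−1)/(1+ψ(Kᵢ−1)) = 0.
Feasibility: ΣzᵢKᵢ = 1.590, Σzᵢ/Kᵢ = 1.743 — both > 1, two phases present.
Iterate (Newton) starting at ψ = 0.5:
  ψ = 0.500: g = -0.1085, g' = -0.959 → ψ = 0.387
  ψ = 0.387: g = 0.0021, g' = -1.011 → ψ = 0.389
Converged at ψ = 0.389.
Then V = ψ·F = 0.3890·240.4 = 93.5 mol/h and L = F − V = 146.9 mol/h.

V = 93.5 mol/h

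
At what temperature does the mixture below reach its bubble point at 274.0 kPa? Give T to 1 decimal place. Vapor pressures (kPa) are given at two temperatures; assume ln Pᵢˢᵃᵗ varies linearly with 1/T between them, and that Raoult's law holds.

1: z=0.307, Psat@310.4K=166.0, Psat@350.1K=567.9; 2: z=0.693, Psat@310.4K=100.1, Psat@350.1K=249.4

T = 340.5 K

Bubble-point temperature: ΣzᵢPᵢˢᵃᵗ(T) = P. Interpolate ln Pᵢˢᵃᵗ = aᵢ + bᵢ/T.
  T = 310.4 K: ΣzᵢPᵢˢᵃᵗ = 120.33 kPa
  T = 350.1 K: ΣzᵢPᵢˢᵃᵗ = 347.18 kPa
  T = 330.2 K: ΣzᵢPᵢˢᵃᵗ = 210.07 kPa
  T = 340.1 K: ΣzᵢPᵢˢᵃᵗ = 271.52 kPa
  T = 345.1 K: ΣzᵢPᵢˢᵃᵗ = 307.52 kPa
  T = 342.6 K: ΣzᵢPᵢˢᵃᵗ = 289.08 kPa
Interpolating between 340.1 K and 342.6 K gives T ≈ 340.5 K.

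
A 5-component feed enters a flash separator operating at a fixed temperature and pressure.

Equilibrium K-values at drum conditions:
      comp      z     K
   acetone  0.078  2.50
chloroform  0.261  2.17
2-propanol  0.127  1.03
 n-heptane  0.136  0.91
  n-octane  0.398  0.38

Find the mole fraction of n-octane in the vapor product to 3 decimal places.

y_n-octane = 0.184

Newton–Raphson from β = 0.55:
  β = 0.550: g = -0.1337, g' = -0.539 → β = 0.302
  β = 0.302: g = -0.0062, g' = -0.511 → β = 0.290
Converged at β = 0.290.
Compositions from xᵢ = zᵢ/(1+β(Kᵢ−1)), yᵢ = Kᵢxᵢ:
  acetone: x = 0.054, y = 0.136
  chloroform: x = 0.195, y = 0.423
  2-propanol: x = 0.126, y = 0.130
  n-heptane: x = 0.140, y = 0.127
  n-octane: x = 0.485, y = 0.184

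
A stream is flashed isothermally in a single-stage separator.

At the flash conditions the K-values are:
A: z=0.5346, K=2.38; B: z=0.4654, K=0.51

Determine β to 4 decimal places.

β = 0.7538

Let β = V/F and solve Σ zᵢ(Kᵢ−1)/(1+β(Kᵢ−1)) = 0.
g(0) = ΣzᵢKᵢ − 1 = 0.5097 and g(1) = 1 − Σzᵢ/Kᵢ = -0.1372, so a root lies in (0, 1).
Newton–Raphson from β = 0.59:
  β = 0.5900: g = 0.08587, g' = -0.5304 → β = 0.7519
  β = 0.7519: g = 0.00099, g' = -0.5254 → β = 0.7538
Converged at β = 0.7538.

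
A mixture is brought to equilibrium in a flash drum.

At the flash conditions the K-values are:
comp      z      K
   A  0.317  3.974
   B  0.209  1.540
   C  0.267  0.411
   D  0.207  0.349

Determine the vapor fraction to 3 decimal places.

Newton iteration, ψ⁰ = 0.62:
  ψ = 0.620: g = -0.0576, g' = -0.857 → ψ = 0.553
Converged at ψ = 0.553.

ψ = 0.553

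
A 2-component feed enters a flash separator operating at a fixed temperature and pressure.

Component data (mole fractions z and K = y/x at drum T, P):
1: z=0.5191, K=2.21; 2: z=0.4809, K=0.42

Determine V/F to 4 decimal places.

Rachford–Rice: g(V/F) = Σ zᵢ(Kᵢ−1)/(1+V/F(Kᵢ−1)) = 0.
Feasibility: ΣzᵢKᵢ = 1.3492, Σzᵢ/Kᵢ = 1.3799 — both > 1, two phases present.
Binary case is linear: z₁(K₁−1)(1+V/F(K₂−1)) + z₂(K₂−1)(1+V/F(K₁−1)) = 0
⇒ V/F = [z₁(K₁−1)+z₂(K₂−1)] / [−(K₁−1)(K₂−1)] = 0.34919/0.70180 = 0.4976

V/F = 0.4976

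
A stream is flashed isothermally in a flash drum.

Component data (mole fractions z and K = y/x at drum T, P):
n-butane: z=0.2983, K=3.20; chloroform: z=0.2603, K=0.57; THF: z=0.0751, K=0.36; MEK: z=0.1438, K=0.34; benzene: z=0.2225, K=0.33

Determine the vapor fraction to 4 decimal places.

ψ = 0.1967

Material balance + equilibrium reduce to Σ zᵢ(Kᵢ−1)/(1+ψ(Kᵢ−1)) = 0.
Feasibility: ΣzᵢKᵢ = 1.2523, Σzᵢ/Kᵢ = 1.8557 — both > 1, two phases present.
Newton iteration, ψ⁰ = 0.5:
  ψ = 0.5000: g = -0.26659, g' = -0.8374 → ψ = 0.1817
  ψ = 0.1817: g = 0.01551, g' = -1.0434 → ψ = 0.1965
  ψ = 0.1965: g = 0.00020, g' = -1.0166 → ψ = 0.1967
Converged at ψ = 0.1967.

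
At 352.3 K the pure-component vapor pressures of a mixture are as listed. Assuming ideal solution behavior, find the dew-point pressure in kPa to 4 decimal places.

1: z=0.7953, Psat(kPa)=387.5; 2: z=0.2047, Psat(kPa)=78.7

At the dew point ψ → 1, so Σzᵢ/Kᵢ = 1 with Kᵢ = Pᵢˢᵃᵗ/P ⇒ 1/P = Σzᵢ/Pᵢˢᵃᵗ.
1/P = 0.7953/387.5 + 0.2047/78.7 = 0.0046534 ⇒ P = 214.8965 kPa

Pdew = 214.8965 kPa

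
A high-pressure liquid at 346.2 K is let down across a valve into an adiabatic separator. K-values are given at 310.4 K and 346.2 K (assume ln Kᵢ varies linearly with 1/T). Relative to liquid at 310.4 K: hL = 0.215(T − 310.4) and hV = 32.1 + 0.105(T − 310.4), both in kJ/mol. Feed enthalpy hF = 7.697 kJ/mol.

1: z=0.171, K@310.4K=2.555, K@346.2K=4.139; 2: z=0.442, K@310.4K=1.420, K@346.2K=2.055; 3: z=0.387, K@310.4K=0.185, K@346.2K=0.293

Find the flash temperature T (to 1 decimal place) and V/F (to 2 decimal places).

Adiabatic flash: solve Rachford–Rice at each trial T, then check hF = ψ·hV(T) + (1−ψ)·hL(T).
  T = 310.4 K: K = (2.555, 1.420, 0.185), RR gives ψ = 0.196, H_out = 6.289 kJ/mol
  T = 346.2 K: K = (4.139, 2.055, 0.293), RR gives ψ = 0.596, H_out = 24.493 kJ/mol
  T = 328.3 K: K = (3.295, 1.726, 0.236), RR gives ψ = 0.432, H_out = 16.854 kJ/mol
  T = 319.4 K: K = (2.914, 1.570, 0.210), RR gives ψ = 0.329, H_out = 12.163 kJ/mol
  T = 314.9 K: K = (2.731, 1.494, 0.197), RR gives ψ = 0.267, H_out = 9.407 kJ/mol
  T = 312.6 K: K = (2.640, 1.456, 0.191), RR gives ψ = 0.232, H_out = 7.865 kJ/mol
Linear interpolation between T = 310.4 (H_out = 6.289) and T = 312.6 (H_out = 7.865) on hF = 7.697 gives T ≈ 312.4 K, at which ψ = 0.23.

T = 312.4 K, V/F = 0.23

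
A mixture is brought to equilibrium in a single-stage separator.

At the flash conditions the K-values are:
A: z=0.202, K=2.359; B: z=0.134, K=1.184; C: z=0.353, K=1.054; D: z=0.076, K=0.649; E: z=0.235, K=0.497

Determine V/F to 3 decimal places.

Material balance + equilibrium reduce to Σ zᵢ(Kᵢ−1)/(1+V/F(Kᵢ−1)) = 0.
Feasibility: ΣzᵢKᵢ = 1.173, Σzᵢ/Kᵢ = 1.124 — both > 1, two phases present.
Newton–Raphson from V/F = 0.5:
  V/F = 0.500: g = 0.0143, g' = -0.257 → V/F = 0.556
Converged at V/F = 0.556.

V/F = 0.556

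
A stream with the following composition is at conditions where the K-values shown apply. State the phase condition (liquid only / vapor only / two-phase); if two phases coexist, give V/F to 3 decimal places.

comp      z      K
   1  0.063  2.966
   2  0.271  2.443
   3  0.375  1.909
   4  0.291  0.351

ΣzᵢKᵢ = 1.667; Σzᵢ/Kᵢ = 1.158.
Both exceed 1, so a two-phase solution exists.
Newton–Raphson from ψ = 0.5:
  ψ = 0.500: g = 0.2444, g' = -0.667 → ψ = 0.866
  ψ = 0.866: g = -0.0210, g' = -0.881 → ψ = 0.842
Converged at ψ = 0.842.

two-phase, V/F = 0.842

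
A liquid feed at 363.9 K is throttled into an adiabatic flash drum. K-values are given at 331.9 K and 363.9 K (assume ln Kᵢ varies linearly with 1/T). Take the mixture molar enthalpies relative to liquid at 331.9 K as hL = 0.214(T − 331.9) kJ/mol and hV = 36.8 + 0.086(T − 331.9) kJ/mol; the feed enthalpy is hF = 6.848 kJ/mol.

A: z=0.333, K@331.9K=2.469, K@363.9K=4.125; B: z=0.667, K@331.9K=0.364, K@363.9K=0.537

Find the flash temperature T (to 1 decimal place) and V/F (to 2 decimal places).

T = 337.3 K, V/F = 0.16

Adiabatic flash: solve Rachford–Rice at each trial T, then check hF = ψ·hV(T) + (1−ψ)·hL(T).
  T = 331.9 K: K = (2.469, 0.364), RR gives ψ = 0.070, H_out = 2.559 kJ/mol
  T = 363.9 K: K = (4.125, 0.537), RR gives ψ = 0.506, H_out = 23.389 kJ/mol
  T = 347.9 K: K = (3.229, 0.446), RR gives ψ = 0.302, H_out = 13.918 kJ/mol
  T = 339.9 K: K = (2.833, 0.404), RR gives ψ = 0.195, H_out = 8.677 kJ/mol
  T = 335.9 K: K = (2.647, 0.384), RR gives ψ = 0.135, H_out = 5.764 kJ/mol
  T = 337.9 K: K = (2.739, 0.394), RR gives ψ = 0.166, H_out = 7.252 kJ/mol
  T = 336.9 K: K = (2.692, 0.389), RR gives ψ = 0.151, H_out = 6.516 kJ/mol
  T = 337.4 K: K = (2.715, 0.391), RR gives ψ = 0.158, H_out = 6.886 kJ/mol
Linear interpolation between T = 336.9 (H_out = 6.516) and T = 337.4 (H_out = 6.886) on hF = 6.848 gives T ≈ 337.3 K, at which ψ = 0.16.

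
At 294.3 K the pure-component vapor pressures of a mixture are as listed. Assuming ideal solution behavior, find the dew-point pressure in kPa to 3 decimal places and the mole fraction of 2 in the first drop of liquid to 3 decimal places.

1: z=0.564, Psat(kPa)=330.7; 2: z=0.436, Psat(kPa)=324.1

Pdew = 327.790 kPa, x_2 = 0.441

At the dew point ψ → 1, so Σzᵢ/Kᵢ = 1 with Kᵢ = Pᵢˢᵃᵗ/P ⇒ 1/P = Σzᵢ/Pᵢˢᵃᵗ.
1/P = 0.564/330.7 + 0.436/324.1 = 0.003051 ⇒ P = 327.790 kPa
xᵢ = zᵢP/Pᵢˢᵃᵗ ⇒ x_2 = 0.436·327.790/324.1 = 0.441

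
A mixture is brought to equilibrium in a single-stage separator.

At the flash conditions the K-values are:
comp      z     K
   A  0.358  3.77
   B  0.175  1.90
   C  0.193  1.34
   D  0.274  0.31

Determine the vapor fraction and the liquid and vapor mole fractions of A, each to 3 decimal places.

Rachford–Rice: g(ψ) = Σ zᵢ(Kᵢ−1)/(1+ψ(Kᵢ−1)) = 0.
g(0) = ΣzᵢKᵢ − 1 = 1.026 and g(1) = 1 − Σzᵢ/Kᵢ = -0.215, so a root lies in (0, 1).
Newton–Raphson from ψ = 0.5:
  ψ = 0.500: g = 0.2919, g' = -0.871 → ψ = 0.835
  ψ = 0.835: g = -0.0059, g' = -1.037 → ψ = 0.830
  ψ = 0.830: g = -0.0000, g' = -1.026 → ψ = 0.829
Converged at ψ = 0.829.
Compositions from xᵢ = zᵢ/(1+ψ(Kᵢ−1)), yᵢ = Kᵢxᵢ:
  A: x = 0.109, y = 0.409
  B: x = 0.100, y = 0.190
  C: x = 0.151, y = 0.202
  D: x = 0.641, y = 0.199

ψ = 0.829, x_A = 0.109, y_A = 0.409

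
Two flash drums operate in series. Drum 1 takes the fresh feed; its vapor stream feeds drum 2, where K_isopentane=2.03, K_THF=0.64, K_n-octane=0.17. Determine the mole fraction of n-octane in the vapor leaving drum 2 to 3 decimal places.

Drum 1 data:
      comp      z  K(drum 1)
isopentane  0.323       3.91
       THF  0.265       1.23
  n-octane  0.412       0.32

y_n-octane (drum 2) = 0.051

Drum 1:
Let ψ₁ = V/F and solve Σ zᵢ(Kᵢ−1)/(1+ψ₁(Kᵢ−1)) = 0.
Check two-phase: ΣzᵢKᵢ = 1.721 > 1 and Σzᵢ/Kᵢ = 1.586 > 1, so g(0) = 0.721 > 0 and g(1) = -0.586 < 0.
Iterate (Newton) starting at ψ₁ = 0.5:
  ψ₁ = 0.500: g = 0.0130, g' = -0.902 → ψ₁ = 0.514
Converged at ψ₁ = 0.514.
Drum-1 compositions:
  isopentane: x = 0.129, y = 0.506
  THF: x = 0.237, y = 0.291
  n-octane: x = 0.634, y = 0.203
Drum-2 feed = drum-1 vapor: z₂ = (0.5058, 0.2915, 0.2028).
Drum 2:
Let ψ₂ = V/F and solve Σ zᵢ(Kᵢ−1)/(1+ψ₂(Kᵢ−1)) = 0.
Check two-phase: ΣzᵢKᵢ = 1.248 > 1 and Σzᵢ/Kᵢ = 1.897 > 1, so g(0) = 0.248 > 0 and g(1) = -0.897 < 0.
Newton iteration, ψ₂⁰ = 0.31:
  ψ₂ = 0.310: g = 0.0501, g' = -0.609 → ψ₂ = 0.392
  ψ₂ = 0.392: g = -0.0007, g' = -0.631 → ψ₂ = 0.391
Converged at ψ₂ = 0.391.
  isopentane: x = 0.361, y = 0.732
  THF: x = 0.339, y = 0.217
  n-octane: x = 0.300, y = 0.051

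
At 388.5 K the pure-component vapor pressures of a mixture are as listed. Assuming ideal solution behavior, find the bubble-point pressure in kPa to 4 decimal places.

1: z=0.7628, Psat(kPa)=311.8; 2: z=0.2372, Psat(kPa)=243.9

Pbub = 295.6941 kPa

At the bubble point ψ → 0, so ΣzᵢKᵢ = 1 with Kᵢ = Pᵢˢᵃᵗ/P ⇒ P = ΣzᵢPᵢˢᵃᵗ.
P = 0.7628·311.8 + 0.2372·243.9 = 295.6941 kPa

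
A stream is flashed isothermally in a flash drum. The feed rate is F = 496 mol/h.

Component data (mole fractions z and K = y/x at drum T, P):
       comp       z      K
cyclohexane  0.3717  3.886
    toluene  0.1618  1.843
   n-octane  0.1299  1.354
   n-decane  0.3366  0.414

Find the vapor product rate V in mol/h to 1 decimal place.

V = 442.2 mol/h

Rachford–Rice: g(V/F) = Σ zᵢ(Kᵢ−1)/(1+V/F(Kᵢ−1)) = 0.
g(0) = ΣzᵢKᵢ − 1 = 1.0579 and g(1) = 1 − Σzᵢ/Kᵢ = -0.0924, so a root lies in (0, 1).
Iterate (Newton) starting at V/F = 0.5:
  V/F = 0.5000: g = 0.29513, g' = -0.8186 → V/F = 0.8605
  V/F = 0.8605: g = 0.02436, g' = -0.7737 → V/F = 0.8920
  V/F = 0.8920: g = -0.00035, g' = -0.7966 → V/F = 0.8916
Converged at V/F = 0.8916.
Then V = V/F·F = 0.8916·496 = 442.2 mol/h and L = F − V = 53.8 mol/h.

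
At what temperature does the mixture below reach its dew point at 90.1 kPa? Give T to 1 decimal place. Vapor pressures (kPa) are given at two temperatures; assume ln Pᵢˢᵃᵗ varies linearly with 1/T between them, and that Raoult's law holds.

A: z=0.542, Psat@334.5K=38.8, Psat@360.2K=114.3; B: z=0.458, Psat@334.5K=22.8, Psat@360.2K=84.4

T = 358.2 K

Dew-point temperature: Σzᵢ·P/Pᵢˢᵃᵗ(T) = 1. Interpolate ln Pᵢˢᵃᵗ = aᵢ + bᵢ/T.
  T = 334.5 K: ΣzᵢP/Pᵢˢᵃᵗ = 3.0685
  T = 360.2 K: ΣzᵢP/Pᵢˢᵃᵗ = 0.9162
  T = 347.4 K: ΣzᵢP/Pᵢˢᵃᵗ = 1.6332
  T = 353.8 K: ΣzᵢP/Pᵢˢᵃᵗ = 1.2164
  T = 357.0 K: ΣzᵢP/Pᵢˢᵃᵗ = 1.0542
  T = 358.6 K: ΣzᵢP/Pᵢˢᵃᵗ = 0.9825
Interpolating between 357.0 K and 358.6 K gives T ≈ 358.2 K.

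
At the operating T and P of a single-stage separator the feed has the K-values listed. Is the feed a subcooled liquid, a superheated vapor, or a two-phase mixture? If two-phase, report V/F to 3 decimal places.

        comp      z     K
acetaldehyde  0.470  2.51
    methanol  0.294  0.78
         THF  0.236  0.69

superheated vapor

ΣzᵢKᵢ = 1.572; Σzᵢ/Kᵢ = 0.906.
Since Σzᵢ/Kᵢ < 1 the mixture is above its dew point — single vapor phase.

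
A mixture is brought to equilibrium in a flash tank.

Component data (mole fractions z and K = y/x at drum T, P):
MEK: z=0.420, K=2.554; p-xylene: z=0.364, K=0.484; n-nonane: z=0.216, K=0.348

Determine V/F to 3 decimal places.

Newton iteration, V/F⁰ = 0.53:
  V/F = 0.530: g = -0.1158, g' = -0.703 → V/F = 0.365
Converged at V/F = 0.365.

V/F = 0.365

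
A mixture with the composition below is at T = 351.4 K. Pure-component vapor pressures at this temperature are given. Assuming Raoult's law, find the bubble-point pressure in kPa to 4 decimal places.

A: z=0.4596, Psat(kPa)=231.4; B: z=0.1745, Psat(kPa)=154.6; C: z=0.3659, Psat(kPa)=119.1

At the bubble point ψ → 0, so ΣzᵢKᵢ = 1 with Kᵢ = Pᵢˢᵃᵗ/P ⇒ P = ΣzᵢPᵢˢᵃᵗ.
P = 0.4596·231.4 + 0.1745·154.6 + 0.3659·119.1 = 176.9078 kPa

Pbub = 176.9078 kPa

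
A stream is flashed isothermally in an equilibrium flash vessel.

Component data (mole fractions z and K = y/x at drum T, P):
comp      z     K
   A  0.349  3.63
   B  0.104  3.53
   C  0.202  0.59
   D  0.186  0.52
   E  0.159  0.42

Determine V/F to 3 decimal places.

Rachford–Rice: g(V/F) = Σ zᵢ(Kᵢ−1)/(1+V/F(Kᵢ−1)) = 0.
Check two-phase: ΣzᵢKᵢ = 1.917 > 1 and Σzᵢ/Kᵢ = 1.204 > 1, so g(0) = 0.917 > 0 and g(1) = -0.204 < 0.
Iterate (Newton) starting at V/F = 0.5:
  V/F = 0.500: g = 0.1611, g' = -0.814 → V/F = 0.698
  V/F = 0.698: g = 0.0137, g' = -0.702 → V/F = 0.717
Converged at V/F = 0.717.

V/F = 0.717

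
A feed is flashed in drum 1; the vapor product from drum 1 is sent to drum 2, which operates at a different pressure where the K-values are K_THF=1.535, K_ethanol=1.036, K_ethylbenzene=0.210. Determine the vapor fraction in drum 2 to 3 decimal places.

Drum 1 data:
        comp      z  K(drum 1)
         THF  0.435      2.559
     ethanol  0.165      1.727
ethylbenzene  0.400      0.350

V/F (drum 2) = 0.377

Drum 1:
Newton iteration, ψ₁⁰ = 0.5:
  ψ₁ = 0.500: g = 0.0839, g' = -0.752 → ψ₁ = 0.612
  ψ₁ = 0.612: g = -0.0014, g' = -0.784 → ψ₁ = 0.610
Converged at ψ₁ = 0.610.
Drum-1 compositions:
  THF: x = 0.223, y = 0.571
  ethanol: x = 0.114, y = 0.197
  ethylbenzene: x = 0.663, y = 0.232
Drum-2 feed = drum-1 vapor: z₂ = (0.5706, 0.1974, 0.2319).
Drum 2:
Rachford–Rice: g(ψ₂) = Σ zᵢ(Kᵢ−1)/(1+ψ₂(Kᵢ−1)) = 0.
g(0) = ΣzᵢKᵢ − 1 = 0.129 and g(1) = 1 − Σzᵢ/Kᵢ = -0.667, so a root lies in (0, 1).
Newton–Raphson from ψ₂ = 0.65:
  ψ₂ = 0.650: g = -0.1432, g' = -0.702 → ψ₂ = 0.446
  ψ₂ = 0.446: g = -0.0294, g' = -0.452 → ψ₂ = 0.381
  ψ₂ = 0.381: g = -0.0015, g' = -0.409 → ψ₂ = 0.377
Converged at ψ₂ = 0.377.
  THF: x = 0.475, y = 0.729
  ethanol: x = 0.195, y = 0.202
  ethylbenzene: x = 0.330, y = 0.069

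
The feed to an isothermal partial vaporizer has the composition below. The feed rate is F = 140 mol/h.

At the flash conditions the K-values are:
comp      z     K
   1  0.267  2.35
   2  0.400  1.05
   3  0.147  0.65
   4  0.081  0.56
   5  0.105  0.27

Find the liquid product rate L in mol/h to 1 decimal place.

Newton iteration, ψ⁰ = 0.34:
  ψ = 0.340: g = 0.0645, g' = -0.373 → ψ = 0.513
  ψ = 0.513: g = 0.0013, g' = -0.367 → ψ = 0.516
Converged at ψ = 0.516.
Then V = ψ·F = 0.5162·140 = 72.3 mol/h and L = F − V = 67.7 mol/h.

L = 67.7 mol/h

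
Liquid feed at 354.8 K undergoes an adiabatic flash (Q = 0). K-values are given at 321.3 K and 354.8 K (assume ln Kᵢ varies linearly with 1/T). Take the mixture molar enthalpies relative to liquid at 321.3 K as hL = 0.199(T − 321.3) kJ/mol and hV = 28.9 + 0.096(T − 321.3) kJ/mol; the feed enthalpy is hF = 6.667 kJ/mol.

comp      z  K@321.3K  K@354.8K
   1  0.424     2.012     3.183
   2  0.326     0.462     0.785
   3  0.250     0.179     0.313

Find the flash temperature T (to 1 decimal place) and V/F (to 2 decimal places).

Adiabatic flash: solve Rachford–Rice at each trial T, then check hF = ψ·hV(T) + (1−ψ)·hL(T).
  T = 321.3 K: K = (2.012, 0.462, 0.179), RR gives ψ = 0.071, H_out = 2.053 kJ/mol
  T = 354.8 K: K = (3.183, 0.785, 0.313), RR gives ψ = 0.638, H_out = 22.897 kJ/mol
  T = 338.1 K: K = (2.561, 0.611, 0.240), RR gives ψ = 0.379, H_out = 13.649 kJ/mol
  T = 329.7 K: K = (2.277, 0.533, 0.208), RR gives ψ = 0.238, H_out = 8.346 kJ/mol
  T = 325.5 K: K = (2.142, 0.497, 0.193), RR gives ψ = 0.159, H_out = 5.367 kJ/mol
  T = 327.6 K: K = (2.209, 0.515, 0.201), RR gives ψ = 0.200, H_out = 6.892 kJ/mol
Linear interpolation between T = 325.5 (H_out = 5.367) and T = 327.6 (H_out = 6.892) on hF = 6.667 gives T ≈ 327.3 K, at which ψ = 0.19.

T = 327.3 K, V/F = 0.19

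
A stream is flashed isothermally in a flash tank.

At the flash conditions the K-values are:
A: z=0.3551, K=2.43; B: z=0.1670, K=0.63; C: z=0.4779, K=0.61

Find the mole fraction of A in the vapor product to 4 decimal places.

y_A = 0.5153

Material balance + equilibrium reduce to Σ zᵢ(Kᵢ−1)/(1+V/F(Kᵢ−1)) = 0.
Feasibility: ΣzᵢKᵢ = 1.2596, Σzᵢ/Kᵢ = 1.1947 — both > 1, two phases present.
Newton iteration, V/F⁰ = 0.5:
  V/F = 0.5000: g = -0.01126, g' = -0.3935 → V/F = 0.4714
  V/F = 0.4714: g = 0.00012, g' = -0.4018 → V/F = 0.4717
Converged at V/F = 0.4717.
Compositions from xᵢ = zᵢ/(1+V/F(Kᵢ−1)), yᵢ = Kᵢxᵢ:
  A: x = 0.2121, y = 0.5153
  B: x = 0.2023, y = 0.1275
  C: x = 0.5856, y = 0.3572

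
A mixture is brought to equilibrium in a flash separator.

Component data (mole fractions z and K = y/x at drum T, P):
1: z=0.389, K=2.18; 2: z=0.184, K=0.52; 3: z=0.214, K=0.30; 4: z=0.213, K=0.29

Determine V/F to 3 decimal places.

V/F = 0.092

Material balance + equilibrium reduce to Σ zᵢ(Kᵢ−1)/(1+V/F(Kᵢ−1)) = 0.
Check two-phase: ΣzᵢKᵢ = 1.070 > 1 and Σzᵢ/Kᵢ = 1.980 > 1, so g(0) = 0.070 > 0 and g(1) = -0.980 < 0.
Newton–Raphson from V/F = 0.5:
  V/F = 0.500: g = -0.2924, g' = -0.794 → V/F = 0.132
  V/F = 0.132: g = -0.0288, g' = -0.712 → V/F = 0.091
  V/F = 0.091: g = 0.0003, g' = -0.730 → V/F = 0.092
Converged at V/F = 0.092.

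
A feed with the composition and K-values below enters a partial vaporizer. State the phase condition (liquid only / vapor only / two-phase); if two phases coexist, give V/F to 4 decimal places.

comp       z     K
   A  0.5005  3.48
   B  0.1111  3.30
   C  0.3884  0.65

ΣzᵢKᵢ = 2.3608; Σzᵢ/Kᵢ = 0.7750.
Since Σzᵢ/Kᵢ < 1 the mixture is above its dew point — single vapor phase.

vapor only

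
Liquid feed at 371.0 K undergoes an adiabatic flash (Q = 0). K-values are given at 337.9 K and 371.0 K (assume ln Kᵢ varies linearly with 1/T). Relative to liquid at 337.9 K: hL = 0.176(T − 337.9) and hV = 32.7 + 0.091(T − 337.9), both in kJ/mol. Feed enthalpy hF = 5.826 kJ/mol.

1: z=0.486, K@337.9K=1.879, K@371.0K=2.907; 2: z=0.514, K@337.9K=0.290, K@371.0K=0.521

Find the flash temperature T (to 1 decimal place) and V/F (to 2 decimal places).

Adiabatic flash: solve Rachford–Rice at each trial T, then check hF = ψ·hV(T) + (1−ψ)·hL(T).
  T = 337.9 K: K = (1.879, 0.290), RR gives ψ = 0.100, H_out = 3.262 kJ/mol
  T = 371.0 K: K = (2.907, 0.521), RR gives ψ = 0.745, H_out = 28.093 kJ/mol
  T = 354.4 K: K = (2.360, 0.394), RR gives ψ = 0.424, H_out = 16.159 kJ/mol
  T = 346.1 K: K = (2.110, 0.339), RR gives ψ = 0.272, H_out = 10.146 kJ/mol
  T = 342.0 K: K = (1.992, 0.314), RR gives ψ = 0.190, H_out = 6.878 kJ/mol
  T = 339.9 K: K = (1.934, 0.301), RR gives ψ = 0.145, H_out = 5.079 kJ/mol
Linear interpolation between T = 339.9 (H_out = 5.079) and T = 342.0 (H_out = 6.878) on hF = 5.826 gives T ≈ 340.8 K, at which ψ = 0.16.

T = 340.8 K, V/F = 0.16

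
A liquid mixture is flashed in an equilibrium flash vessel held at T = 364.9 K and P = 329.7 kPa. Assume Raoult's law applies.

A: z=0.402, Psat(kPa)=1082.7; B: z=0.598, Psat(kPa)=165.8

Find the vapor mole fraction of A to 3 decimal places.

Raoult's law: Kᵢ = Pᵢˢᵃᵗ/P = Pᵢˢᵃᵗ/329.7.
  K_A = 1082.7/329.7 = 3.28389, K_B = 165.8/329.7 = 0.50288
Rachford–Rice: g(ψ) = Σ zᵢ(Kᵢ−1)/(1+ψ(Kᵢ−1)) = 0.
g(0) = ΣzᵢKᵢ − 1 = 0.621 and g(1) = 1 − Σzᵢ/Kᵢ = -0.312, so a root lies in (0, 1).
Binary case is linear: z₁(K₁−1)(1+ψ(K₂−1)) + z₂(K₂−1)(1+ψ(K₁−1)) = 0
⇒ ψ = [z₁(K₁−1)+z₂(K₂−1)] / [−(K₁−1)(K₂−1)] = 0.6208/1.1354 = 0.547
Compositions from xᵢ = zᵢ/(1+ψ(Kᵢ−1)), yᵢ = Kᵢxᵢ:
  A: x = 0.179, y = 0.587
  B: x = 0.821, y = 0.413

y_A = 0.587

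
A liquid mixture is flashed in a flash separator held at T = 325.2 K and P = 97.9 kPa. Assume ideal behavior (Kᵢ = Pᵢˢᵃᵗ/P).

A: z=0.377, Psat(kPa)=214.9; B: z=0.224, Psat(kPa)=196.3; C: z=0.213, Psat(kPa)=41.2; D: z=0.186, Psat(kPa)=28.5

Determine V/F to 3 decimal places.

V/F = 0.578

Raoult's law: Kᵢ = Pᵢˢᵃᵗ/P = Pᵢˢᵃᵗ/97.9.
  K_A = 214.9/97.9 = 2.19510, K_B = 196.3/97.9 = 2.00511, K_C = 41.2/97.9 = 0.42084, K_D = 28.5/97.9 = 0.29111
Material balance + equilibrium reduce to Σ zᵢ(Kᵢ−1)/(1+V/F(Kᵢ−1)) = 0.
Check two-phase: ΣzᵢKᵢ = 1.420 > 1 and Σzᵢ/Kᵢ = 1.429 > 1, so g(0) = 0.420 > 0 and g(1) = -0.429 < 0.
Iterate (Newton) starting at V/F = 0.47:
  V/F = 0.470: g = 0.0742, g' = -0.670 → V/F = 0.581
  V/F = 0.581: g = -0.0018, g' = -0.710 → V/F = 0.578
Converged at V/F = 0.578.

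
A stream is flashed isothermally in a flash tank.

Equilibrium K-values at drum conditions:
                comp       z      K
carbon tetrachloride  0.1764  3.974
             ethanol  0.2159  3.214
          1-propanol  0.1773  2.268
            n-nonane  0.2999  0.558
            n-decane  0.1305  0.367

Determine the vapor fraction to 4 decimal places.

ψ = 0.8937

Rachford–Rice: g(ψ) = Σ zᵢ(Kᵢ−1)/(1+ψ(Kᵢ−1)) = 0.
Feasibility: ΣzᵢKᵢ = 2.0123, Σzᵢ/Kᵢ = 1.0828 — both > 1, two phases present.
Newton iteration, ψ⁰ = 0.44:
  ψ = 0.4400: g = 0.33463, g' = -0.8725 → ψ = 0.8235
  ψ = 0.8235: g = 0.05040, g' = -0.7052 → ψ = 0.8950
  ψ = 0.8950: g = -0.00099, g' = -0.7366 → ψ = 0.8937
Converged at ψ = 0.8937.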